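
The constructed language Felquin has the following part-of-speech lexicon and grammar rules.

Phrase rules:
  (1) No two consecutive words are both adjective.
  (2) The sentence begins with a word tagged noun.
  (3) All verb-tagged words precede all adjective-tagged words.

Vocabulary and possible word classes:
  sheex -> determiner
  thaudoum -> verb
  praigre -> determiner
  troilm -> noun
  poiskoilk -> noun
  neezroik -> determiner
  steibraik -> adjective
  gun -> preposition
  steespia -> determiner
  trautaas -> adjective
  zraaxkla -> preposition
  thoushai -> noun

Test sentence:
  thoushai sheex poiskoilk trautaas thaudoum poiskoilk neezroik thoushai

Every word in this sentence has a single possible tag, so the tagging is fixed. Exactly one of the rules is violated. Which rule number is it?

3

Fixed tagging: noun determiner noun adjective verb noun determiner noun.
Applying the rules: R1 holds, R2 holds, R3 violated.
Only rule 3 fails.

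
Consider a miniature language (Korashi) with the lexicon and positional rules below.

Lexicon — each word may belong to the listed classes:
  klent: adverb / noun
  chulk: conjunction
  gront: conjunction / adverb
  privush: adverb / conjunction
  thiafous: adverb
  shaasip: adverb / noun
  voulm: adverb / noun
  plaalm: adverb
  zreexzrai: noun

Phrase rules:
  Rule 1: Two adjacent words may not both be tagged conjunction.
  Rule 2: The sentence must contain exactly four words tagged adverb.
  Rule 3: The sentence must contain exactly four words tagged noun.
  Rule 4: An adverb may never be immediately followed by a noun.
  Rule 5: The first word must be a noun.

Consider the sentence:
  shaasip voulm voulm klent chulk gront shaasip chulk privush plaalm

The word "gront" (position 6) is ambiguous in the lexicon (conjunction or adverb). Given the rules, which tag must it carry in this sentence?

adverb

Candidates per position — 1:shaasip {adverb,noun}; 2:voulm {adverb,noun}; 3:voulm {adverb,noun}; 4:klent {adverb,noun}; 5:chulk {conjunction}; 6:gront {conjunction,adverb}; 7:shaasip {adverb,noun}; 8:chulk {conjunction}; 9:privush {adverb,conjunction}; 10:plaalm {adverb}.
Word 1 cannot be adverb — rule 5 would then fail for every completion. It is noun.
Word 6 cannot be conjunction — rule 1 would then fail for every completion. It is adverb.
Word 7 cannot be noun — rule 4 would then fail for every completion. It is adverb.
Word 9 cannot be conjunction — rule 1 would then fail for every completion. It is adverb.
Word 2 cannot be adverb — rule 2 would then fail for every completion. It is noun.
Word 3 cannot be adverb — rule 2 would then fail for every completion. It is noun.
Word 4 cannot be adverb — rule 2 would then fail for every completion. It is noun.
The unique satisfying tagging is: noun noun noun noun conjunction adverb adverb conjunction adverb adverb.
Checking: rule 1 ✓; rule 2 ✓; rule 3 ✓; rule 4 ✓; rule 5 ✓.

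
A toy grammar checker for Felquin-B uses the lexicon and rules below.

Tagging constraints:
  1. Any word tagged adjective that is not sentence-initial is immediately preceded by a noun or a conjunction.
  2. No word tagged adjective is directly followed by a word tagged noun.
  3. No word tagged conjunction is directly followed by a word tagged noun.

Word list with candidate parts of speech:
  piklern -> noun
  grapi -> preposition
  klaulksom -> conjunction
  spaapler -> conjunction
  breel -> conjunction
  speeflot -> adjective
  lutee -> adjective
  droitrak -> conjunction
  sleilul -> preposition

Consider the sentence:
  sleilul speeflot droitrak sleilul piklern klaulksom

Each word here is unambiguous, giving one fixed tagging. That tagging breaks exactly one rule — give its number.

1

Fixed tagging: preposition adjective conjunction preposition noun conjunction.
Rule check: R1 fails, R2 ok, R3 ok.
Only rule 1 fails.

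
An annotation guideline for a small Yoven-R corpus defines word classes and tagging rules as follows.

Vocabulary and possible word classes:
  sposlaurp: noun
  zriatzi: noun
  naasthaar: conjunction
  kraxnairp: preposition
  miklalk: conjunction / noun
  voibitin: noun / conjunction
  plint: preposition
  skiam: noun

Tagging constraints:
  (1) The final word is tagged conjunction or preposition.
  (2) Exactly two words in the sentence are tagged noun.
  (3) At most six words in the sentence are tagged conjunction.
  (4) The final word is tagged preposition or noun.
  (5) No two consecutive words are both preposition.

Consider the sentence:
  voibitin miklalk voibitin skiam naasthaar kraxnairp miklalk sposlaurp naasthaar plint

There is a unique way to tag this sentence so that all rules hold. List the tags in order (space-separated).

conjunction conjunction conjunction noun conjunction preposition conjunction noun conjunction preposition

Candidates per position — 1:voibitin {noun,conjunction}; 2:miklalk {conjunction,noun}; 3:voibitin {noun,conjunction}; 4:skiam {noun}; 5:naasthaar {conjunction}; 6:kraxnairp {preposition}; 7:miklalk {conjunction,noun}; 8:sposlaurp {noun}; 9:naasthaar {conjunction}; 10:plint {preposition}.
Position 1: noun is ruled out by rule 2; that leaves conjunction.
Position 2: noun is ruled out by rule 2; that leaves conjunction.
Position 3: noun is ruled out by rule 2; that leaves conjunction.
Position 7: noun is ruled out by rule 2; that leaves conjunction.
The unique satisfying tagging is: conjunction conjunction conjunction noun conjunction preposition conjunction noun conjunction preposition.
Check: rule 1 holds; rule 2 holds; rule 3 holds; rule 4 holds; rule 5 holds.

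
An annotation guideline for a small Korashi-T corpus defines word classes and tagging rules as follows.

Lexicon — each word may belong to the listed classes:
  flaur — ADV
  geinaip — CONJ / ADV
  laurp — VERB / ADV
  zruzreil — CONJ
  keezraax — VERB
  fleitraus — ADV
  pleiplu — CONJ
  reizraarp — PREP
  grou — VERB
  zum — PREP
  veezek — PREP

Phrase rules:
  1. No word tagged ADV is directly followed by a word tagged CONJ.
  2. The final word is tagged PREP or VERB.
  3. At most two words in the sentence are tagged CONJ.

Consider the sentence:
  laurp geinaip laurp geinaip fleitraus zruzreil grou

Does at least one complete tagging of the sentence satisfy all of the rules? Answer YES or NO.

NO

Candidates per position — 1:laurp {VERB,ADV}; 2:geinaip {CONJ,ADV}; 3:laurp {VERB,ADV}; 4:geinaip {CONJ,ADV}; 5:fleitraus {ADV}; 6:zruzreil {CONJ}; 7:grou {VERB}.
Rule 1 cannot be satisfied by any choice of tags from the lexicon.
So there is no consistent tagging.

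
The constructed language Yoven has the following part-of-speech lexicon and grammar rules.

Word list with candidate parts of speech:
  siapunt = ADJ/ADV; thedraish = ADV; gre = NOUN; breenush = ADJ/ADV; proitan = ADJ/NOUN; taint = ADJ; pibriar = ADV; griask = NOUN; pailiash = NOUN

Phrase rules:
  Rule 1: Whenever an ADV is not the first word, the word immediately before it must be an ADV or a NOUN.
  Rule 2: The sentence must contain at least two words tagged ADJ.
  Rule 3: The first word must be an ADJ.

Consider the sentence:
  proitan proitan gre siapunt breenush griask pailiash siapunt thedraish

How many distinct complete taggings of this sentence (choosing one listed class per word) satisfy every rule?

5

Candidates per position — 1:proitan {ADJ,NOUN}; 2:proitan {ADJ,NOUN}; 3:gre {NOUN}; 4:siapunt {ADJ,ADV}; 5:breenush {ADJ,ADV}; 6:griask {NOUN}; 7:pailiash {NOUN}; 8:siapunt {ADJ,ADV}; 9:thedraish {ADV}.
There are 32 candidate sequences in total.
The sequences that satisfy every rule: ADJ ADJ NOUN ADJ ADJ NOUN NOUN ADV ADV; ADJ ADJ NOUN ADV ADJ NOUN NOUN ADV ADV; ADJ ADJ NOUN ADV ADV NOUN NOUN ADV ADV; ADJ NOUN NOUN ADJ ADJ NOUN NOUN ADV ADV; ADJ NOUN NOUN ADV ADJ NOUN NOUN ADV ADV.
Count = 5.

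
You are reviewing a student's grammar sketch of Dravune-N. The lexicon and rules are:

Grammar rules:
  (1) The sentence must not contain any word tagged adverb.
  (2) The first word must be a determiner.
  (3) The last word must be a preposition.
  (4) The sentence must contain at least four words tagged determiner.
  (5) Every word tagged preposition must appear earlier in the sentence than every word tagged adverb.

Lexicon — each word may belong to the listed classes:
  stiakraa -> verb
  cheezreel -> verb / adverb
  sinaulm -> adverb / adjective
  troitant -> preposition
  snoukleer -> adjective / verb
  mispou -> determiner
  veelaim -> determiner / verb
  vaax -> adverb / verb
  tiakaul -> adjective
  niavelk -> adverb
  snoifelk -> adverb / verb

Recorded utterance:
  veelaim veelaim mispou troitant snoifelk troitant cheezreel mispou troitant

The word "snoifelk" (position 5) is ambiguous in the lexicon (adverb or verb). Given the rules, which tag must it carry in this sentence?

Candidates per position — 1:veelaim {determiner,verb}; 2:veelaim {determiner,verb}; 3:mispou {determiner}; 4:troitant {preposition}; 5:snoifelk {adverb,verb}; 6:troitant {preposition}; 7:cheezreel {verb,adverb}; 8:mispou {determiner}; 9:troitant {preposition}.
If word 1 were verb, no tagging could satisfy rule 2; so word 1 is determiner.
If word 2 were verb, no tagging could satisfy rule 4; so word 2 is determiner.
If word 5 were adverb, no tagging could satisfy rule 1; so word 5 is verb.
If word 7 were adverb, no tagging could satisfy rule 1; so word 7 is verb.
The only consistent sequence is: determiner determiner determiner preposition verb preposition verb determiner preposition.
Rule-by-rule: rule 1 ✓; rule 2 ✓; rule 3 ✓; rule 4 ✓; rule 5 ✓.

verb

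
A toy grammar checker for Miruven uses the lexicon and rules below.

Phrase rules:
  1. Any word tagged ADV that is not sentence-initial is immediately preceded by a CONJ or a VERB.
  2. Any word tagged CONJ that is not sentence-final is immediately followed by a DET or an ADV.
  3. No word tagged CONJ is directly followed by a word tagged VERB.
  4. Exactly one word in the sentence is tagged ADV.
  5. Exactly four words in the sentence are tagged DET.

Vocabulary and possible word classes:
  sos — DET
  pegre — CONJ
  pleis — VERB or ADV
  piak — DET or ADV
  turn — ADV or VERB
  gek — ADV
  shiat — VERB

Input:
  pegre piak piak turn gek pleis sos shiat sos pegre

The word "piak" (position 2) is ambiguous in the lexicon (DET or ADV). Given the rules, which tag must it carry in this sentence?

DET

Candidates per position — 1:pegre {CONJ}; 2:piak {DET,ADV}; 3:piak {DET,ADV}; 4:turn {ADV,VERB}; 5:gek {ADV}; 6:pleis {VERB,ADV}; 7:sos {DET}; 8:shiat {VERB}; 9:sos {DET}; 10:pegre {CONJ}.
If word 2 were ADV, no tagging could satisfy rule 4; so word 2 is DET.
If word 3 were ADV, no tagging could satisfy rule 1; so word 3 is DET.
If word 4 were ADV, no tagging could satisfy rule 1; so word 4 is VERB.
If word 6 were ADV, no tagging could satisfy rule 1; so word 6 is VERB.
The only consistent sequence is: CONJ DET DET VERB ADV VERB DET VERB DET CONJ.
Rule-by-rule: rule 1 holds; rule 2 holds; rule 3 holds; rule 4 holds; rule 5 holds.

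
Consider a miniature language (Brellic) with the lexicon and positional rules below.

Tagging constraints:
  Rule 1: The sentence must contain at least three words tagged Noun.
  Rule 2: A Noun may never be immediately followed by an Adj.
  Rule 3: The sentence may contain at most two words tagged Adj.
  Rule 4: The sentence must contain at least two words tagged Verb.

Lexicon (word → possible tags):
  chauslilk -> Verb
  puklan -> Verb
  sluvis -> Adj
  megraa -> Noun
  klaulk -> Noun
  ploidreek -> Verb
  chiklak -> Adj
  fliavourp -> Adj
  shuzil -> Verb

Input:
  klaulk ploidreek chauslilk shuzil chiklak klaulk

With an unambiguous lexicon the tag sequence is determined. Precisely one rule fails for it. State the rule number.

1

Fixed tagging: Noun Verb Verb Verb Adj Noun.
Checking each rule: R1 fails, R2 ok, R3 ok, R4 ok.
Only rule 1 fails.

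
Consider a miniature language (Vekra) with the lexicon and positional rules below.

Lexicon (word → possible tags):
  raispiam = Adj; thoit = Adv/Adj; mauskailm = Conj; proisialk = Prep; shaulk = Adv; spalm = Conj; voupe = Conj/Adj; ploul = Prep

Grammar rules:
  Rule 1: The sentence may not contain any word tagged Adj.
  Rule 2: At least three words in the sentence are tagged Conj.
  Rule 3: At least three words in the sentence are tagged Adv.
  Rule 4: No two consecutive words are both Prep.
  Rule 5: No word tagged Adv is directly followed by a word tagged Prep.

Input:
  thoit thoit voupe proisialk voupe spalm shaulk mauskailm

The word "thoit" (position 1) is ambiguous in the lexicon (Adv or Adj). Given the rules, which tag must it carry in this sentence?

Candidates per position — 1:thoit {Adv,Adj}; 2:thoit {Adv,Adj}; 3:voupe {Conj,Adj}; 4:proisialk {Prep}; 5:voupe {Conj,Adj}; 6:spalm {Conj}; 7:shaulk {Adv}; 8:mauskailm {Conj}.
Position 1: tagging it Adj would leave rule 1 unsatisfiable, so it must be Adv.
Position 2: tagging it Adj would leave rule 1 unsatisfiable, so it must be Adv.
Position 3: tagging it Adj would leave rule 1 unsatisfiable, so it must be Conj.
Position 5: tagging it Adj would leave rule 1 unsatisfiable, so it must be Conj.
That leaves exactly one tagging: Adv Adv Conj Prep Conj Conj Adv Conj.
Rule-by-rule: rule 1 satisfied; rule 2 satisfied; rule 3 satisfied; rule 4 satisfied; rule 5 satisfied.

Adv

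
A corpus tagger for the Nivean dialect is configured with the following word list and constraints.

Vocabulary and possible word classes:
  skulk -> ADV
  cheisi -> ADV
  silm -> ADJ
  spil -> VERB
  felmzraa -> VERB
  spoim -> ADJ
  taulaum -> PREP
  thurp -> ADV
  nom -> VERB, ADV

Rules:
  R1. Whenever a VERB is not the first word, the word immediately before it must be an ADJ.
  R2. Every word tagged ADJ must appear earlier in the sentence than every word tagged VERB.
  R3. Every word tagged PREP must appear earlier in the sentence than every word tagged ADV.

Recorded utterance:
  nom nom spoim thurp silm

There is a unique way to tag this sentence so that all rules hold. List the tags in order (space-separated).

Candidates per position — 1:nom {VERB,ADV}; 2:nom {VERB,ADV}; 3:spoim {ADJ}; 4:thurp {ADV}; 5:silm {ADJ}.
At position 1, choosing VERB makes rule 2 impossible to satisfy; hence ADV.
At position 2, choosing VERB makes rule 1 impossible to satisfy; hence ADV.
The only consistent sequence is: ADV ADV ADJ ADV ADJ.
Check: rule 1 ✓; rule 2 ✓; rule 3 ✓.

ADV ADV ADJ ADV ADJ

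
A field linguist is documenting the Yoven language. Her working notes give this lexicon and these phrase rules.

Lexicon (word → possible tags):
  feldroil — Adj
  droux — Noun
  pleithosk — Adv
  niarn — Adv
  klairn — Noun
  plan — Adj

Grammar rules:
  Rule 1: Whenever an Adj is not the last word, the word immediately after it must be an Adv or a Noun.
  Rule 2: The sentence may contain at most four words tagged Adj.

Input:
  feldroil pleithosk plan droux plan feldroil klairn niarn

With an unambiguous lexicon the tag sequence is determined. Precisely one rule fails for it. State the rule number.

1

Fixed tagging: Adj Adv Adj Noun Adj Adj Noun Adv.
Rule check: R1 violated, R2 holds.
Only rule 1 fails.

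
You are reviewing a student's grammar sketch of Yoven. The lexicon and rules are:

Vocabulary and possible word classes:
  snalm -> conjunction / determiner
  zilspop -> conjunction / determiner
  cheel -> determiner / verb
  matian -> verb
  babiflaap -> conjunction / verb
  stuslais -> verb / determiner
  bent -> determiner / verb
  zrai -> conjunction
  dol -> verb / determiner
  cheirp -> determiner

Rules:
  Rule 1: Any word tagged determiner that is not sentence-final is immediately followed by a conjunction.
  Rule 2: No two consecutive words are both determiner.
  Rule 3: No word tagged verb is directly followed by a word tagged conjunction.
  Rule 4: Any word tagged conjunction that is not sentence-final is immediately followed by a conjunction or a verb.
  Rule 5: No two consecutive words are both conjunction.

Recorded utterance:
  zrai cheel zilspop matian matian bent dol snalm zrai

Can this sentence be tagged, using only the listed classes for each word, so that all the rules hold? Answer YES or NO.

Candidates per position — 1:zrai {conjunction}; 2:cheel {determiner,verb}; 3:zilspop {conjunction,determiner}; 4:matian {verb}; 5:matian {verb}; 6:bent {determiner,verb}; 7:dol {verb,determiner}; 8:snalm {conjunction,determiner}; 9:zrai {conjunction}.
Every candidate sequence violates at least one rule; no consistent tagging exists.

NO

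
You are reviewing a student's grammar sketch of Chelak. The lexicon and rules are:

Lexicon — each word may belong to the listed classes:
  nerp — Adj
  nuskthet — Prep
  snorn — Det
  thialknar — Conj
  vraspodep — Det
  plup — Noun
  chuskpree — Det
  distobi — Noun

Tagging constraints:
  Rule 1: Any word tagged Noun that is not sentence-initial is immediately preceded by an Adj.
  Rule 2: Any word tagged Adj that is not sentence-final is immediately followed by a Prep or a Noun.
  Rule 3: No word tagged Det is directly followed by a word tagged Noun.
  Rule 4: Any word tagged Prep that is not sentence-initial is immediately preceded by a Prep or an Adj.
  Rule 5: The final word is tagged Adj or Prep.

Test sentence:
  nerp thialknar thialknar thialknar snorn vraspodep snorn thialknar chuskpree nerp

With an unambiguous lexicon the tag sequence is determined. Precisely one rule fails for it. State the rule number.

Fixed tagging: Adj Conj Conj Conj Det Det Det Conj Det Adj.
Applying the rules: R1 ok, R2 fails, R3 ok, R4 ok, R5 ok.
Only rule 2 fails.

2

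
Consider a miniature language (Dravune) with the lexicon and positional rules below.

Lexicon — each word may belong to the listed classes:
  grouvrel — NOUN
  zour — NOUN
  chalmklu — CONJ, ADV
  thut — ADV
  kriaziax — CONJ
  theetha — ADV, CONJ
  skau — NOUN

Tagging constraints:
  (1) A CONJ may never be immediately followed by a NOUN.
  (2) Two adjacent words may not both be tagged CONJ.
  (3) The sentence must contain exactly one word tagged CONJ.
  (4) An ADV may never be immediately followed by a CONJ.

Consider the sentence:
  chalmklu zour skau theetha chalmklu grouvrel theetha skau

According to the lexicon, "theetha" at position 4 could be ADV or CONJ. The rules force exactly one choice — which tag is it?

Candidates per position — 1:chalmklu {CONJ,ADV}; 2:zour {NOUN}; 3:skau {NOUN}; 4:theetha {ADV,CONJ}; 5:chalmklu {CONJ,ADV}; 6:grouvrel {NOUN}; 7:theetha {ADV,CONJ}; 8:skau {NOUN}.
Position 1: tagging it CONJ would leave rule 1 unsatisfiable, so it must be ADV.
Position 5: tagging it CONJ would leave rule 1 unsatisfiable, so it must be ADV.
Position 7: tagging it CONJ would leave rule 1 unsatisfiable, so it must be ADV.
Position 4: tagging it ADV would leave rule 3 unsatisfiable, so it must be CONJ.
So the tagging must be: ADV NOUN NOUN CONJ ADV NOUN ADV NOUN.
Checking: rule 1 ok; rule 2 ok; rule 3 ok; rule 4 ok.

CONJ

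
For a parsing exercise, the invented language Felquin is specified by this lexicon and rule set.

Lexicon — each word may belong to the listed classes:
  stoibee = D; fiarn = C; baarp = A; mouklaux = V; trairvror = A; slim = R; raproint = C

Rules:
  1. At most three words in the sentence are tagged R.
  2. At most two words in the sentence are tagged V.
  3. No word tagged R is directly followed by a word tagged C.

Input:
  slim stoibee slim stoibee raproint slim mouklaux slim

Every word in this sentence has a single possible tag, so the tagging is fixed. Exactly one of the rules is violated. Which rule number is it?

Fixed tagging: R D R D C R V R.
Applying the rules: R1 fails, R2 ok, R3 ok.
Only rule 1 fails.

1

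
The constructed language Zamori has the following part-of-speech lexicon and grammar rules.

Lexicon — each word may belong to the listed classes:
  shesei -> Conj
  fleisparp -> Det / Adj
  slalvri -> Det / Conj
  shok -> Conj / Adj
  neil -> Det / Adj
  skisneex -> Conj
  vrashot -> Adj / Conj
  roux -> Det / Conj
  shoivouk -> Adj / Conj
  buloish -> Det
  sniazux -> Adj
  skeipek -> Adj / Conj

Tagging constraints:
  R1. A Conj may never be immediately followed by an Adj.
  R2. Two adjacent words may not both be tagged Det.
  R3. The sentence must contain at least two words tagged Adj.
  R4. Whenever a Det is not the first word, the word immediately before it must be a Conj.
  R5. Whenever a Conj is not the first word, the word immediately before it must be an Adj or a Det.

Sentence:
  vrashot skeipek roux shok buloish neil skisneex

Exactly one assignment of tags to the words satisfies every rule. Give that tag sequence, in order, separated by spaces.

Adj Conj Det Conj Det Adj Conj

Candidates per position — 1:vrashot {Adj,Conj}; 2:skeipek {Adj,Conj}; 3:roux {Det,Conj}; 4:shok {Conj,Adj}; 5:buloish {Det}; 6:neil {Det,Adj}; 7:skisneex {Conj}.
At position 4, choosing Adj makes rule 4 impossible to satisfy; hence Conj.
At position 6, choosing Det makes rule 2 impossible to satisfy; hence Adj.
At position 3, choosing Conj makes rule 5 impossible to satisfy; hence Det.
At position 2, choosing Adj makes rule 4 impossible to satisfy; hence Conj.
At position 1, choosing Conj makes rule 3 impossible to satisfy; hence Adj.
That leaves exactly one tagging: Adj Conj Det Conj Det Adj Conj.
Checking: rule 1 holds; rule 2 holds; rule 3 holds; rule 4 holds; rule 5 holds.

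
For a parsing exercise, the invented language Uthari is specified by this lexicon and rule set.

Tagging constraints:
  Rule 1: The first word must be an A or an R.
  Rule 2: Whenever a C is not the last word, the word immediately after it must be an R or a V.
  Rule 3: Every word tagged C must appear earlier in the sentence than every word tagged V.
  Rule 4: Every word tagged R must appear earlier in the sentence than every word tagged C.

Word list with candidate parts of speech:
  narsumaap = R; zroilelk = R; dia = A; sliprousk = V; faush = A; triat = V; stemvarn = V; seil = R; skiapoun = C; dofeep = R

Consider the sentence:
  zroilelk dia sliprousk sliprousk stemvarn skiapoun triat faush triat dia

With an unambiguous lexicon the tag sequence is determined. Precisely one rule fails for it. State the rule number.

3

Fixed tagging: R A V V V C V A V A.
Applying the rules: R1 ok, R2 ok, R3 fails, R4 ok.
Only rule 3 fails.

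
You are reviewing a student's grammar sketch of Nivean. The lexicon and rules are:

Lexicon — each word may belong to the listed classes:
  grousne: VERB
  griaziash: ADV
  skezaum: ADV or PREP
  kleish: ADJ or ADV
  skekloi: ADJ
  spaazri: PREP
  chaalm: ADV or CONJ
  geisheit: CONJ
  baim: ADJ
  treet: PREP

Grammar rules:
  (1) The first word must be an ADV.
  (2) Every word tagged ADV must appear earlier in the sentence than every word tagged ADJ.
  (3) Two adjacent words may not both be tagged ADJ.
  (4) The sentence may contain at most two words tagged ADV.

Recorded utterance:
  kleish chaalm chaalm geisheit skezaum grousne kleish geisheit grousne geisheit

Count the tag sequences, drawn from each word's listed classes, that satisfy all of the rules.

Candidates per position — 1:kleish {ADJ,ADV}; 2:chaalm {ADV,CONJ}; 3:chaalm {ADV,CONJ}; 4:geisheit {CONJ}; 5:skezaum {ADV,PREP}; 6:grousne {VERB}; 7:kleish {ADJ,ADV}; 8:geisheit {CONJ}; 9:grousne {VERB}; 10:geisheit {CONJ}.
There are 32 candidate sequences in total.
The sequences that satisfy every rule: ADV ADV CONJ CONJ PREP VERB ADJ CONJ VERB CONJ; ADV CONJ ADV CONJ PREP VERB ADJ CONJ VERB CONJ; ADV CONJ CONJ CONJ ADV VERB ADJ CONJ VERB CONJ; ADV CONJ CONJ CONJ PREP VERB ADJ CONJ VERB CONJ; ADV CONJ CONJ CONJ PREP VERB ADV CONJ VERB CONJ.
Count = 5.

5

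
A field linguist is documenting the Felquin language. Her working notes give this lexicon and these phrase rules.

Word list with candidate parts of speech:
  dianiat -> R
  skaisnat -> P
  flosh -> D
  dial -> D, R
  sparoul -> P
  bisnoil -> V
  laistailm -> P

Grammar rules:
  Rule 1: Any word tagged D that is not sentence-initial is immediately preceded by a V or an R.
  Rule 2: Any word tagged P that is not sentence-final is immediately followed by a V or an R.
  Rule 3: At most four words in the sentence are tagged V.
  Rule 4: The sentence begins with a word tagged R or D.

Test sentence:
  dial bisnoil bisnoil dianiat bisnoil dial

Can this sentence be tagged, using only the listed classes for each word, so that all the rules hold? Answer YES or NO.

YES

Candidates per position — 1:dial {D,R}; 2:bisnoil {V}; 3:bisnoil {V}; 4:dianiat {R}; 5:bisnoil {V}; 6:dial {D,R}.
One satisfying assignment: R V V R V R.
Verifying each rule — rule 1 ok; rule 2 ok; rule 3 ok; rule 4 ok.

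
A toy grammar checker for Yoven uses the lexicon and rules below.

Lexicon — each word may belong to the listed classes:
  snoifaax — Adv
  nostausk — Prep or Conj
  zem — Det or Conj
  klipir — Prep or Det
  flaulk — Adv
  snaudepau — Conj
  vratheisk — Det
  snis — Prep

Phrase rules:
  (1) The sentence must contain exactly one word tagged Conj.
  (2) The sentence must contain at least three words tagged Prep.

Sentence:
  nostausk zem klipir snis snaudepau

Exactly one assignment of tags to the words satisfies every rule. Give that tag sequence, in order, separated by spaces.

Candidates per position — 1:nostausk {Prep,Conj}; 2:zem {Det,Conj}; 3:klipir {Prep,Det}; 4:snis {Prep}; 5:snaudepau {Conj}.
Position 1: tagging it Conj would leave rule 1 unsatisfiable, so it must be Prep.
Position 2: tagging it Conj would leave rule 1 unsatisfiable, so it must be Det.
Position 3: tagging it Det would leave rule 2 unsatisfiable, so it must be Prep.
That leaves exactly one tagging: Prep Det Prep Prep Conj.
Checking: rule 1 satisfied; rule 2 satisfied.

Prep Det Prep Prep Conj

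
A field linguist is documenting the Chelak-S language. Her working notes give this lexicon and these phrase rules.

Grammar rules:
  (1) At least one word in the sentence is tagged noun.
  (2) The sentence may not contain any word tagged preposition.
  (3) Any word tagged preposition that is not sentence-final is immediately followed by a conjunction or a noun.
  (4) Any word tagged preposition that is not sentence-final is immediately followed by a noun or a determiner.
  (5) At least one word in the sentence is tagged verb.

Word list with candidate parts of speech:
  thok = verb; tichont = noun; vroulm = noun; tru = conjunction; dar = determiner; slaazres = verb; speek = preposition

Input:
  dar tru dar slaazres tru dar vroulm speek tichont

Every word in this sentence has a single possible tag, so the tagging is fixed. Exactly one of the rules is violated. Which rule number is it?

2

Fixed tagging: determiner conjunction determiner verb conjunction determiner noun preposition noun.
Rule check: R1 holds, R2 violated, R3 holds, R4 holds, R5 holds.
Only rule 2 fails.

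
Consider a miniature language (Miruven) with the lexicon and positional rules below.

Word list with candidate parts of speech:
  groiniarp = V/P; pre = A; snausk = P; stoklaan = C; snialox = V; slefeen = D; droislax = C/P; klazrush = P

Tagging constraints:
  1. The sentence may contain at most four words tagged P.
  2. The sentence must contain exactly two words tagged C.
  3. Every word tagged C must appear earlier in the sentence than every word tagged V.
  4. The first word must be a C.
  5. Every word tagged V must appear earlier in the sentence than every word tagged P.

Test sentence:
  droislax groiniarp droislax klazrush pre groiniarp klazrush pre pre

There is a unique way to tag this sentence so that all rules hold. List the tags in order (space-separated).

C P C P A P P A A

Candidates per position — 1:droislax {C,P}; 2:groiniarp {V,P}; 3:droislax {C,P}; 4:klazrush {P}; 5:pre {A}; 6:groiniarp {V,P}; 7:klazrush {P}; 8:pre {A}; 9:pre {A}.
Position 1: P is ruled out by rule 2; that leaves C.
Position 3: P is ruled out by rule 2; that leaves C.
Position 6: V is ruled out by rule 5; that leaves P.
Position 2: V is ruled out by rule 3; that leaves P.
The only consistent sequence is: C P C P A P P A A.
Checking: rule 1 holds; rule 2 holds; rule 3 holds; rule 4 holds; rule 5 holds.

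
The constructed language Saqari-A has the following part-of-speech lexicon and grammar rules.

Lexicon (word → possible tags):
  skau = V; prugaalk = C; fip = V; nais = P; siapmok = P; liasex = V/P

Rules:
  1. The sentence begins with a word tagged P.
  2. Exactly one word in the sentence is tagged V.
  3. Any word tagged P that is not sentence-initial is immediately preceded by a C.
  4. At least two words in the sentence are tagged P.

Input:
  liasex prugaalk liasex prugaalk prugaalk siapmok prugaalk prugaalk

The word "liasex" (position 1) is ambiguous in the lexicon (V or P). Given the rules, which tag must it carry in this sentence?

Candidates per position — 1:liasex {V,P}; 2:prugaalk {C}; 3:liasex {V,P}; 4:prugaalk {C}; 5:prugaalk {C}; 6:siapmok {P}; 7:prugaalk {C}; 8:prugaalk {C}.
If word 1 were V, no tagging could satisfy rule 1; so word 1 is P.
If word 3 were P, no tagging could satisfy rule 2; so word 3 is V.
That leaves exactly one tagging: P C V C C P C C.
Verifying each rule — rule 1 satisfied; rule 2 satisfied; rule 3 satisfied; rule 4 satisfied.

P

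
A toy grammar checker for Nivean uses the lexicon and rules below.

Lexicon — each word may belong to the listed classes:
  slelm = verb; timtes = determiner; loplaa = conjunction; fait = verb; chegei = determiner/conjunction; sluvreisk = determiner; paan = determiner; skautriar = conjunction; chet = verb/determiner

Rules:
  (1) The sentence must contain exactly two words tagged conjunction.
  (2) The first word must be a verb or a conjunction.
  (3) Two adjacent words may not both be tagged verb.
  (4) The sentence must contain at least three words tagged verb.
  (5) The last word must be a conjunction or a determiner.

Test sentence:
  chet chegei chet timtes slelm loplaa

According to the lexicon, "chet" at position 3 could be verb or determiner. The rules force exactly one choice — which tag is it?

Candidates per position — 1:chet {verb,determiner}; 2:chegei {determiner,conjunction}; 3:chet {verb,determiner}; 4:timtes {determiner}; 5:slelm {verb}; 6:loplaa {conjunction}.
Word 1 cannot be determiner — rule 2 would then fail for every completion. It is verb.
Word 2 cannot be determiner — rule 1 would then fail for every completion. It is conjunction.
Word 3 cannot be determiner — rule 4 would then fail for every completion. It is verb.
That leaves exactly one tagging: verb conjunction verb determiner verb conjunction.
Verifying each rule — rule 1 ok; rule 2 ok; rule 3 ok; rule 4 ok; rule 5 ok.

verb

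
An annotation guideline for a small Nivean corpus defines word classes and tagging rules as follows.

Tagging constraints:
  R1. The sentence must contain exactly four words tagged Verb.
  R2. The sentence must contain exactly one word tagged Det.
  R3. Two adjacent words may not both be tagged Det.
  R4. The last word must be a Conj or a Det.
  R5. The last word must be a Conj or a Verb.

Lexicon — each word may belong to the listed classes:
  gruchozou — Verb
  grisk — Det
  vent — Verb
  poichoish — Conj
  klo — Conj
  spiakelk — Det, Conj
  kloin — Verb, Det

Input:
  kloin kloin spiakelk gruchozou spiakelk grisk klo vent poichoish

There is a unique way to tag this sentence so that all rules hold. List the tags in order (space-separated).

Verb Verb Conj Verb Conj Det Conj Verb Conj

Candidates per position — 1:kloin {Verb,Det}; 2:kloin {Verb,Det}; 3:spiakelk {Det,Conj}; 4:gruchozou {Verb}; 5:spiakelk {Det,Conj}; 6:grisk {Det}; 7:klo {Conj}; 8:vent {Verb}; 9:poichoish {Conj}.
Word 1 cannot be Det — rule 1 would then fail for every completion. It is Verb.
Word 2 cannot be Det — rule 1 would then fail for every completion. It is Verb.
Word 3 cannot be Det — rule 2 would then fail for every completion. It is Conj.
Word 5 cannot be Det — rule 2 would then fail for every completion. It is Conj.
So the tagging must be: Verb Verb Conj Verb Conj Det Conj Verb Conj.
Rule-by-rule: rule 1 holds; rule 2 holds; rule 3 holds; rule 4 holds; rule 5 holds.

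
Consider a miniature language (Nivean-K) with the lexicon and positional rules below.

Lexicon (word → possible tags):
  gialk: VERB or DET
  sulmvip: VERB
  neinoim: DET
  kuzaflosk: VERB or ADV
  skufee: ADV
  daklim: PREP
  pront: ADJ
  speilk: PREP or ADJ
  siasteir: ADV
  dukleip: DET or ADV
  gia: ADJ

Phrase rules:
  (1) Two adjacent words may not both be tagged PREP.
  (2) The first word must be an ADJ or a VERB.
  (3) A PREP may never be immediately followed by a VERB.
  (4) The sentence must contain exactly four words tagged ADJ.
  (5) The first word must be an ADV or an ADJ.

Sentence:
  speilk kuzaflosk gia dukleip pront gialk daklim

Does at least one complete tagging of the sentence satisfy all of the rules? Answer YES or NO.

NO

Candidates per position — 1:speilk {PREP,ADJ}; 2:kuzaflosk {VERB,ADV}; 3:gia {ADJ}; 4:dukleip {DET,ADV}; 5:pront {ADJ}; 6:gialk {VERB,DET}; 7:daklim {PREP}.
Rule 4 cannot be satisfied by any choice of tags from the lexicon.
So there is no consistent tagging.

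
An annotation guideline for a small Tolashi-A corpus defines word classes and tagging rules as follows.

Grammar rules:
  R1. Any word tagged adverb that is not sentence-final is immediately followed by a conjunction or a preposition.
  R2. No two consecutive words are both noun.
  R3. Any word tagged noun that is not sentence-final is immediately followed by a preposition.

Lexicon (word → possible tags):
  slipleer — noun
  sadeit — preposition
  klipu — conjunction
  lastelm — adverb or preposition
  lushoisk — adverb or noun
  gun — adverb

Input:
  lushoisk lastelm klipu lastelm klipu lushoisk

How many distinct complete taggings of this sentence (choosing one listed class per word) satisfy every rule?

8

Candidates per position — 1:lushoisk {adverb,noun}; 2:lastelm {adverb,preposition}; 3:klipu {conjunction}; 4:lastelm {adverb,preposition}; 5:klipu {conjunction}; 6:lushoisk {adverb,noun}.
There are 16 candidate sequences in total.
Checking each against the rules leaves 8 sequences.
Count = 8.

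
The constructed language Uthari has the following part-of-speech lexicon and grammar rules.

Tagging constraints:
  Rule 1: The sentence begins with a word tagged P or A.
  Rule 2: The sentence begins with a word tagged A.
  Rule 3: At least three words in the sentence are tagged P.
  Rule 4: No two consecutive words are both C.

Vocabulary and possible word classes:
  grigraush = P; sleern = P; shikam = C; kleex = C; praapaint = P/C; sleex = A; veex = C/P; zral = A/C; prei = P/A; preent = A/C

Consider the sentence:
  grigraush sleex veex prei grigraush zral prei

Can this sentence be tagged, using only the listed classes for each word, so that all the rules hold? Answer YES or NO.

Candidates per position — 1:grigraush {P}; 2:sleex {A}; 3:veex {C,P}; 4:prei {P,A}; 5:grigraush {P}; 6:zral {A,C}; 7:prei {P,A}.
Rule 2 cannot be satisfied by any choice of tags from the lexicon.
So there is no consistent tagging.

NO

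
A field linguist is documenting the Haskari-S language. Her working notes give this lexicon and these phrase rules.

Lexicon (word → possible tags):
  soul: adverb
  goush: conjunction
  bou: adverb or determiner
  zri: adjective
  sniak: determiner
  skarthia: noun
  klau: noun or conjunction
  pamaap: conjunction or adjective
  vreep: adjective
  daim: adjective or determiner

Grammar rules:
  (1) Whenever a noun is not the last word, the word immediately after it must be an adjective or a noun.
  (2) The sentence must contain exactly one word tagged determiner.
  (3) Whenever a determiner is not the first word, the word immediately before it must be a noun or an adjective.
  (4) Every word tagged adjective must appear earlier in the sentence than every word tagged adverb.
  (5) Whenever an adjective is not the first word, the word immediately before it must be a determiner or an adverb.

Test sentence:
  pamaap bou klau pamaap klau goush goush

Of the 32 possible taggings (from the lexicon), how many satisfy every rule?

1

Candidates per position — 1:pamaap {conjunction,adjective}; 2:bou {adverb,determiner}; 3:klau {noun,conjunction}; 4:pamaap {conjunction,adjective}; 5:klau {noun,conjunction}; 6:goush {conjunction}; 7:goush {conjunction}.
There are 32 candidate sequences in total.
The sequences that satisfy every rule: adjective determiner conjunction conjunction conjunction conjunction conjunction.
Count = 1.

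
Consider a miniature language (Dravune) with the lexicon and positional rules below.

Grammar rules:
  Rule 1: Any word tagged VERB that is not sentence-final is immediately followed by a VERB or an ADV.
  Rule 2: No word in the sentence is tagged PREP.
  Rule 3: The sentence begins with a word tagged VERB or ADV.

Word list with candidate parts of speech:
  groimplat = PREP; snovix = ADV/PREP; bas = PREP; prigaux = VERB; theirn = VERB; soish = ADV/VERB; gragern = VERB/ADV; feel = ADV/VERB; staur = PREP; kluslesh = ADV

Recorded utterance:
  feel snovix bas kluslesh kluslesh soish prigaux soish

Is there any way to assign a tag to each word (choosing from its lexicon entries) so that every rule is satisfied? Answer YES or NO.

NO

Candidates per position — 1:feel {ADV,VERB}; 2:snovix {ADV,PREP}; 3:bas {PREP}; 4:kluslesh {ADV}; 5:kluslesh {ADV}; 6:soish {ADV,VERB}; 7:prigaux {VERB}; 8:soish {ADV,VERB}.
Rule 2 cannot be satisfied by any choice of tags from the lexicon.
So there is no consistent tagging.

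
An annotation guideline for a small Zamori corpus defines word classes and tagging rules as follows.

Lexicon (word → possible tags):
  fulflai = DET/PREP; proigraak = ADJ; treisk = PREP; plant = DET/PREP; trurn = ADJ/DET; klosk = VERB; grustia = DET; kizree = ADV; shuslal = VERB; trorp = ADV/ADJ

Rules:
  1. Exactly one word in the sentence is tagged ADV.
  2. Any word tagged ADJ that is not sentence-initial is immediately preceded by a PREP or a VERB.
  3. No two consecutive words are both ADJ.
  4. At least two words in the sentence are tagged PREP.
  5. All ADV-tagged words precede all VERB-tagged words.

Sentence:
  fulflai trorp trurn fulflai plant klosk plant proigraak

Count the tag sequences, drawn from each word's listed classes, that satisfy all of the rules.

7

Candidates per position — 1:fulflai {DET,PREP}; 2:trorp {ADV,ADJ}; 3:trurn {ADJ,DET}; 4:fulflai {DET,PREP}; 5:plant {DET,PREP}; 6:klosk {VERB}; 7:plant {DET,PREP}; 8:proigraak {ADJ}.
There are 64 candidate sequences in total.
Checking each against the rules leaves 7 sequences.
Count = 7.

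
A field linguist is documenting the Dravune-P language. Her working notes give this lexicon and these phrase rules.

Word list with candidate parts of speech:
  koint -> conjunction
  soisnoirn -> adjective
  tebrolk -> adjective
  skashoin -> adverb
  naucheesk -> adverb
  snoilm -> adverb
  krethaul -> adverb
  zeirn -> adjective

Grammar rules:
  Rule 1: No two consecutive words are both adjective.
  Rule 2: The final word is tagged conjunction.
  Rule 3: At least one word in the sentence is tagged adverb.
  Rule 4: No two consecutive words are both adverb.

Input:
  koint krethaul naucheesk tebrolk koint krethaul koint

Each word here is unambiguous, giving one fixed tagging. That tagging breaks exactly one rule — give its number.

Fixed tagging: conjunction adverb adverb adjective conjunction adverb conjunction.
Applying the rules: R1 ✓, R2 ✓, R3 ✓, R4 ✗.
Only rule 4 fails.

4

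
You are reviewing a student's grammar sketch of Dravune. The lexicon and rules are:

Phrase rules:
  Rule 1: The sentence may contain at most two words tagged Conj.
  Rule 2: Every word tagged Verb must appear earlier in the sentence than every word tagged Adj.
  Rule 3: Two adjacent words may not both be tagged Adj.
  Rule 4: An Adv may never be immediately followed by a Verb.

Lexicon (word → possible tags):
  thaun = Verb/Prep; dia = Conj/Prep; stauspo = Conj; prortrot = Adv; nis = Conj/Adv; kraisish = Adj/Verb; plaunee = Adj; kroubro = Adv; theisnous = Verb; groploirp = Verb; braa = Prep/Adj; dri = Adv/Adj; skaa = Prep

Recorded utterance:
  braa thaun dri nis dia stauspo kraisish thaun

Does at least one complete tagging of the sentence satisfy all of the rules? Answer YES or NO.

YES

Candidates per position — 1:braa {Prep,Adj}; 2:thaun {Verb,Prep}; 3:dri {Adv,Adj}; 4:nis {Conj,Adv}; 5:dia {Conj,Prep}; 6:stauspo {Conj}; 7:kraisish {Adj,Verb}; 8:thaun {Verb,Prep}.
One satisfying assignment: Prep Verb Adj Conj Prep Conj Adj Prep.
Checking: rule 1 satisfied; rule 2 satisfied; rule 3 satisfied; rule 4 satisfied.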